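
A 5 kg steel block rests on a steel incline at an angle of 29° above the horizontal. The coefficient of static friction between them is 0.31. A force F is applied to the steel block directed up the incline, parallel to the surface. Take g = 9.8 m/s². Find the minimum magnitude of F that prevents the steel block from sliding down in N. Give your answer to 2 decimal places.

The normal force is N = mg cos 29° = 42.856 N. With F at its minimum the steel block is on the verge of sliding down, so static friction is at its maximum μ_s N = 0.31 × 42.856 = 13.285 N and acts up the slope.
Equilibrium along the incline: F + μ_s N = mg sin 29°, so F = 23.756 − 13.285 = 10.471 N.

10.47 N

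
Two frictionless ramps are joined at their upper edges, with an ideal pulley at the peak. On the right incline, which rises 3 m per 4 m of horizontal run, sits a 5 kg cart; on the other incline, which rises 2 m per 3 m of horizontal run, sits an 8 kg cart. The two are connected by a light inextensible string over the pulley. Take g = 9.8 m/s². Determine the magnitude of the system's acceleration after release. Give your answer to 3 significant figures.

Resolve each weight along its own incline: the 5 kg mass has component 5 × 9.8 × sin 36.87° = 29.400 N down its slope, and the 8 kg mass has 8 × 9.8 × sin 33.69° = 43.488 N down its slope.
The 8 kg side's 43.488 N exceeds the other side's 29.400 N, so that mass slides down and the 5 kg mass slides up. Taking that direction as positive, Newton's second law for the whole system gives 43.488 − 29.400 = (5 + 8) a, so a = 14.088 / 13 = 1.0837 m/s².

1.08 m/s²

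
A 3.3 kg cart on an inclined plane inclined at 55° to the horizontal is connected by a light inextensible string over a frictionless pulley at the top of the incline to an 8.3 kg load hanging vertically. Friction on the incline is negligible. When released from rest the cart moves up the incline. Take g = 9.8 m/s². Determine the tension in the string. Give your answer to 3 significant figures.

42.1 N

For the cart on the incline: the weight component along the slope is m₁g sin 55° = 3.3 × 9.8 × 0.8192 = 26.493 N and the normal force is N = m₁g cos 55° = 18.549 N.
Newton's second law for the cart (up-slope positive): T − 26.493 = 3.3 a. For the hanging load (downward positive): 8.3 × 9.8 − T = 8.3 a.
Adding the two equations eliminates T: 54.847 = 11.6 a, so a = 4.7282 m/s².
Then from the hanging load's equation, T = 8.3 × (9.8 − 4.7282) = 42.096 N.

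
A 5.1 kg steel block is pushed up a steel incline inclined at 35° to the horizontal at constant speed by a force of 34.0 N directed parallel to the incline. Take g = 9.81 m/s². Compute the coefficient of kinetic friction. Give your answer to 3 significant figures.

At constant speed ΣF = 0 along the incline. The applied 34.0 N acts up the slope; the weight component mg sin 35° = 28.697 N and kinetic friction μN both act down the slope.
So 34.0 = 28.697 + μ × 40.983, giving μ = (34.0 − 28.697) / 40.983 = 0.1294.

0.129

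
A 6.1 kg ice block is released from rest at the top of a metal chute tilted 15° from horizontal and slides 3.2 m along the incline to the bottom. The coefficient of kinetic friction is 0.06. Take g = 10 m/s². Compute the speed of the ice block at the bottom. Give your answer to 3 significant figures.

3.59 m/s

The weight component along the incline is mg sin 15° = 15.788 N and the normal force is N = mg cos 15° = 58.921 N.
Friction up the slope is f = μN = 0.06 × 58.921 = 3.535 N, so the net downslope force is 15.788 − 3.535 = 12.253 N and a = 12.253 / 6.1 = 2.0087 m/s².
Starting from rest over a distance of 3.2 m, v² = 2aL = 2 × 2.0087 × 3.2 = 12.8557, so v = 3.5855 m/s.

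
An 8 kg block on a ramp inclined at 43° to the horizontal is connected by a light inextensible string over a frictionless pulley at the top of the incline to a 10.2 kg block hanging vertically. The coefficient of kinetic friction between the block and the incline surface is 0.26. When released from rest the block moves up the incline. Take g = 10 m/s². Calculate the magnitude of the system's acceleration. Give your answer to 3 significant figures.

1.77 m/s²

For the block on the incline: the weight component along the slope is m₁g sin 43° = 8 × 10 × 0.6820 = 54.560 N and the normal force is N = m₁g cos 43° = 58.508 N.
Kinetic friction opposes the block's motion up the incline: f = μN = 0.26 × 58.508 = 15.212 N acting down the slope.
Newton's second law for the block (up-slope positive): T − 54.560 − 15.212 = 8 a. For the hanging block (downward positive): 10.2 × 10 − T = 10.2 a.
Adding the two equations eliminates T: 32.228 = 18.2 a, so a = 1.7708 m/s².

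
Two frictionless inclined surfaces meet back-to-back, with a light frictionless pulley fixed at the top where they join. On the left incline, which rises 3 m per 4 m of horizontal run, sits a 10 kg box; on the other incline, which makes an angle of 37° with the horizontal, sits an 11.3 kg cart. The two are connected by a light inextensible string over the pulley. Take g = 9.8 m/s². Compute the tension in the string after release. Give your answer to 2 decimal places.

62.48 N

Resolve each weight along its own incline: the 10 kg mass has component 10 × 9.8 × sin 36.87° = 58.800 N down its slope, and the 11.3 kg mass has 11.3 × 9.8 × sin 37° = 66.645 N down its slope.
The 11.3 kg side's 66.645 N exceeds the other side's 58.800 N, so that mass slides down and the 10 kg mass slides up. Taking that direction as positive, Newton's second law for the whole system gives 66.645 − 58.800 = (10 + 11.3) a, so a = 7.845 / 21.3 = 0.3683 m/s².
For the 10 kg mass (up-slope positive): T − 58.800 = 10 × 0.3683, so T = 62.483 N.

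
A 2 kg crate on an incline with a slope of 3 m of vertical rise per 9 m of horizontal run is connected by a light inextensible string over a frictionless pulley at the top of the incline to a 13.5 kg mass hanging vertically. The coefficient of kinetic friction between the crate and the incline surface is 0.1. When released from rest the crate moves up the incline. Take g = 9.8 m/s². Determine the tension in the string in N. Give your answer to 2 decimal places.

For the crate on the incline: the weight component along the slope is m₁g sin 18.43° = 2 × 9.8 × 0.3162 = 6.198 N and the normal force is N = m₁g cos 18.43° = 18.594 N.
Kinetic friction opposes the crate's motion up the incline: f = μN = 0.1 × 18.594 = 1.859 N acting down the slope.
Newton's second law for the crate (up-slope positive): T − 6.198 − 1.859 = 2 a. For the hanging mass (downward positive): 13.5 × 9.8 − T = 13.5 a.
Adding the two equations eliminates T: 124.243 = 15.5 a, so a = 8.0157 m/s².
Then from the hanging mass's equation, T = 13.5 × (9.8 − 8.0157) = 24.088 N.

24.09 N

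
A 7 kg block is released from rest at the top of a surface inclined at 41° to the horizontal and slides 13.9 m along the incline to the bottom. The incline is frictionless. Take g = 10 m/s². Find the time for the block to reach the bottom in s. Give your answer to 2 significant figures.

2.1 s

The weight component along the incline is mg sin 41° = 45.924 N and the normal force is N = mg cos 41° = 52.830 N.
With no friction, a = g sin 41° = 6.5606 m/s².
Starting from rest, L = ½at², so t = √(2L/a) = √(2 × 13.9 / 6.5606) = 2.0585 s.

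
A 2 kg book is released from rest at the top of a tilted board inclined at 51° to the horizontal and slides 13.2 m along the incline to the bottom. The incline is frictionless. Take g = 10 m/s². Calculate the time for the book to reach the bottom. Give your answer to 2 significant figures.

The weight component along the incline is mg sin 51° = 15.543 N and the normal force is N = mg cos 51° = 12.586 N.
With no friction, a = g sin 51° = 7.7715 m/s².
Starting from rest, L = ½at², so t = √(2L/a) = √(2 × 13.2 / 7.7715) = 1.8431 s.

1.8 s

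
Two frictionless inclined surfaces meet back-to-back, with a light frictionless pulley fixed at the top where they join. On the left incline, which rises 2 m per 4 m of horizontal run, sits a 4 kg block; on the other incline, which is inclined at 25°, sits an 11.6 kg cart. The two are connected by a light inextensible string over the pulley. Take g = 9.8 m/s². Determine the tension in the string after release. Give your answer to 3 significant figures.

25.4 N

Resolve each weight along its own incline: the 4 kg mass has component 4 × 9.8 × sin 26.57° = 17.531 N down its slope, and the 11.6 kg mass has 11.6 × 9.8 × sin 25° = 48.043 N down its slope.
The 11.6 kg side's 48.043 N exceeds the other side's 17.531 N, so that mass slides down and the 4 kg mass slides up. Taking that direction as positive, Newton's second law for the whole system gives 48.043 − 17.531 = (4 + 11.6) a, so a = 30.512 / 15.6 = 1.9559 m/s².
For the 4 kg mass (up-slope positive): T − 17.531 = 4 × 1.9559, so T = 25.355 N.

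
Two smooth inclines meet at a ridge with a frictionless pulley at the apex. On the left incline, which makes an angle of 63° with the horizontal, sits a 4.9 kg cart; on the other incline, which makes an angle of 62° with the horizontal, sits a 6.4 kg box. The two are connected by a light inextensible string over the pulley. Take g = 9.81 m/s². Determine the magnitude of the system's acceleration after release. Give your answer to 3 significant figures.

1.12 m/s²

Resolve each weight along its own incline: the 4.9 kg mass has component 4.9 × 9.81 × sin 63° = 42.830 N down its slope, and the 6.4 kg mass has 6.4 × 9.81 × sin 62° = 55.435 N down its slope.
The 6.4 kg side's 55.435 N exceeds the other side's 42.830 N, so that mass slides down and the 4.9 kg mass slides up. Taking that direction as positive, Newton's second law for the whole system gives 55.435 − 42.830 = (4.9 + 6.4) a, so a = 12.605 / 11.3 = 1.1155 m/s².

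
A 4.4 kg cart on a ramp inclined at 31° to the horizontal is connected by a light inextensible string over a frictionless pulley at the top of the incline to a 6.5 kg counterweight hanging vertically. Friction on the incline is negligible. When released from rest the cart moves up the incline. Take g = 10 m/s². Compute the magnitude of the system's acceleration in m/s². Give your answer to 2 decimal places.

3.88 m/s²

For the cart on the incline: the weight component along the slope is m₁g sin 31° = 4.4 × 10 × 0.5150 = 22.660 N and the normal force is N = m₁g cos 31° = 37.715 N.
Newton's second law for the cart (up-slope positive): T − 22.660 = 4.4 a. For the hanging counterweight (downward positive): 6.5 × 10 − T = 6.5 a.
Adding the two equations eliminates T: 42.340 = 10.9 a, so a = 3.8844 m/s².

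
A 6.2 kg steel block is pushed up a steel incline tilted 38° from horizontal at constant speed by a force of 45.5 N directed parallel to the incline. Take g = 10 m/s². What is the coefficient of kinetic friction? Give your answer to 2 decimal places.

At constant speed ΣF = 0 along the incline. The applied 45.5 N acts up the slope; the weight component mg sin 38° = 38.171 N and kinetic friction μN both act down the slope.
So 45.5 = 38.171 + μ × 48.857, giving μ = (45.5 − 38.171) / 48.857 = 0.1500.

0.15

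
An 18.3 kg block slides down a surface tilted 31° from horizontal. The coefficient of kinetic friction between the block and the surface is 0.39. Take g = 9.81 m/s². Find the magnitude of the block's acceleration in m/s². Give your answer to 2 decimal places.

1.77 m/s²

Resolving the weight along the incline: the component pulling the block down the slope is mg sin 31° = 18.3 × 9.81 × 0.5150 = 92.454 N, and the normal force is N = mg cos 31° = 18.3 × 9.81 × 0.8572 = 153.887 N.
Kinetic friction acts up the slope with magnitude f = μN = 0.39 × 153.887 = 60.016 N.
Net force along the incline is 92.454 − 60.016 = 32.438 N, so a = 32.438 / 18.3 = 1.7726 m/s².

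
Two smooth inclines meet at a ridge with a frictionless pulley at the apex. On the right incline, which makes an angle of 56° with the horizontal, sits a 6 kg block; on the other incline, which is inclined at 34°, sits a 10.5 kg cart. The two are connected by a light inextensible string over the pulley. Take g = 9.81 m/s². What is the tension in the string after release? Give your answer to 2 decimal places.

Resolve each weight along its own incline: the 6 kg mass has component 6 × 9.81 × sin 56° = 48.797 N down its slope, and the 10.5 kg mass has 10.5 × 9.81 × sin 34° = 57.600 N down its slope.
The 10.5 kg side's 57.600 N exceeds the other side's 48.797 N, so that mass slides down and the 6 kg mass slides up. Taking that direction as positive, Newton's second law for the whole system gives 57.600 − 48.797 = (6 + 10.5) a, so a = 8.803 / 16.5 = 0.5335 m/s².
For the 6 kg mass (up-slope positive): T − 48.797 = 6 × 0.5335, so T = 51.998 N.

52.00 N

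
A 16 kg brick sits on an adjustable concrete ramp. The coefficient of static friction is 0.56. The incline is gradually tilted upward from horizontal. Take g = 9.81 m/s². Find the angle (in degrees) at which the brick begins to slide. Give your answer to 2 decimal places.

29.25°

At the threshold of sliding, static friction is at its maximum μ_s N and exactly balances the weight component along the incline: mg sin θ = μ_s mg cos θ.
Hence tan θ = μ_s = 0.56, so θ = arctan(0.56) = 29.2488°.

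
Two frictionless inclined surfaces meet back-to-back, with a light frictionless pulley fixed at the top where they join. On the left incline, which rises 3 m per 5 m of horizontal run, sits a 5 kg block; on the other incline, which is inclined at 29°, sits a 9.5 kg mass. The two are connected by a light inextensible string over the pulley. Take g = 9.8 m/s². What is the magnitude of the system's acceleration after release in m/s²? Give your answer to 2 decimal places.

1.37 m/s²

Resolve each weight along its own incline: the 5 kg mass has component 5 × 9.8 × sin 30.96° = 25.210 N down its slope, and the 9.5 kg mass has 9.5 × 9.8 × sin 29° = 45.136 N down its slope.
The 9.5 kg side's 45.136 N exceeds the other side's 25.210 N, so that mass slides down and the 5 kg mass slides up. Taking that direction as positive, Newton's second law for the whole system gives 45.136 − 25.210 = (5 + 9.5) a, so a = 19.926 / 14.5 = 1.3742 m/s².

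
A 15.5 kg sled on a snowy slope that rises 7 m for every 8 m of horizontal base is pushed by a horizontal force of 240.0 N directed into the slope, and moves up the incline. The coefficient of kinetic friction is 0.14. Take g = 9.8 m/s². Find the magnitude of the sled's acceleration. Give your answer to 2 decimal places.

2.74 m/s²

The horizontal push has components F cos 41.19° = 240.0 × 0.7526 = 180.624 N up the incline and F sin 41.19° = 240.0 × 0.6585 = 158.040 N pressing into the surface.
The normal force is therefore N = mg cos 41.19° + F sin 41.19° = 114.320 + 158.040 = 272.360 N, and kinetic friction down the slope is μN = 0.14 × 272.360 = 38.130 N.
Along the incline: F cos 41.19° − mg sin 41.19° − μN = ma, so 180.624 − 100.026 − 38.130 = 15.5 a, giving a = 2.7399 m/s².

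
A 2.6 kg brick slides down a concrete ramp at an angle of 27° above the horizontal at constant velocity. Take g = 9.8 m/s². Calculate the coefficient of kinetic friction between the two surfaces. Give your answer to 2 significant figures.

At constant velocity the net force along the incline is zero: mg sin 27° = μ mg cos 27°.
So μ = tan 27° = 0.4540 / 0.8910 = 0.5095.

0.51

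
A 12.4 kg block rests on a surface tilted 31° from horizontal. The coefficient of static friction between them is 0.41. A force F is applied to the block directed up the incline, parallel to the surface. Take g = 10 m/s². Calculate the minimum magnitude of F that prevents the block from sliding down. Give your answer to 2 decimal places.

20.29 N

The normal force is N = mg cos 31° = 106.289 N. With F at its minimum the block is on the verge of sliding down, so static friction is at its maximum μ_s N = 0.41 × 106.289 = 43.578 N and acts up the slope.
Equilibrium along the incline: F + μ_s N = mg sin 31°, so F = 63.865 − 43.578 = 20.287 N.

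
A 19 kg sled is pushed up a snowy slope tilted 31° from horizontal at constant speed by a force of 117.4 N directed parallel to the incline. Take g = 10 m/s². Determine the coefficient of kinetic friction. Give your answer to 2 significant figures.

0.12

At constant speed ΣF = 0 along the incline. The applied 117.4 N acts up the slope; the weight component mg sin 31° = 97.857 N and kinetic friction μN both act down the slope.
So 117.4 = 97.857 + μ × 162.862, giving μ = (117.4 − 97.857) / 162.862 = 0.1200.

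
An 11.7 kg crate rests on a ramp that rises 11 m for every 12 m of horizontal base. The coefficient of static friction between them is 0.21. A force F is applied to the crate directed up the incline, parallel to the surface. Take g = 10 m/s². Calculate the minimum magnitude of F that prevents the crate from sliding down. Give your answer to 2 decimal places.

The normal force is N = mg cos 42.51° = 86.247 N. With F at its minimum the crate is on the verge of sliding down, so static friction is at its maximum μ_s N = 0.21 × 86.247 = 18.112 N and acts up the slope.
Equilibrium along the incline: F + μ_s N = mg sin 42.51°, so F = 79.060 − 18.112 = 60.948 N.

60.95 N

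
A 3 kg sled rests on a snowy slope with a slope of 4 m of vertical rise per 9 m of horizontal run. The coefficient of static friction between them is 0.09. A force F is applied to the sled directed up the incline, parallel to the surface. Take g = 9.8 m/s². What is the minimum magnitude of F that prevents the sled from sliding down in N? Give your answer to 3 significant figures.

The normal force is N = mg cos 23.96° = 26.866 N. With F at its minimum the sled is on the verge of sliding down, so static friction is at its maximum μ_s N = 0.09 × 26.866 = 2.418 N and acts up the slope.
Equilibrium along the incline: F + μ_s N = mg sin 23.96°, so F = 11.940 − 2.418 = 9.522 N.

9.52 N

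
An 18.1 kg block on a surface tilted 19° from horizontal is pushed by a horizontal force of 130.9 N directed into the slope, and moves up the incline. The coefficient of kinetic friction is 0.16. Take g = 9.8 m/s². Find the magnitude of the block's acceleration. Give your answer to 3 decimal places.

1.788 m/s²

The horizontal push has components F cos 19° = 130.9 × 0.9455 = 123.766 N up the incline and F sin 19° = 130.9 × 0.3256 = 42.621 N pressing into the surface.
The normal force is therefore N = mg cos 19° + F sin 19° = 167.713 + 42.621 = 210.334 N, and kinetic friction down the slope is μN = 0.16 × 210.334 = 33.653 N.
Along the incline: F cos 19° − mg sin 19° − μN = ma, so 123.766 − 57.755 − 33.653 = 18.1 a, giving a = 1.7877 m/s².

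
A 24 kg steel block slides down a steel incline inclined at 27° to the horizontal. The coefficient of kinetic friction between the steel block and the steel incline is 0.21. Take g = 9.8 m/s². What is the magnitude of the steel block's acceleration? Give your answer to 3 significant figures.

Resolving the weight along the incline: the component pulling the steel block down the slope is mg sin 27° = 24 × 9.8 × 0.4540 = 106.781 N, and the normal force is N = mg cos 27° = 24 × 9.8 × 0.8910 = 209.563 N.
Kinetic friction acts up the slope with magnitude f = μN = 0.21 × 209.563 = 44.008 N.
Net force along the incline is 106.781 − 44.008 = 62.773 N, so a = 62.773 / 24 = 2.6155 m/s².

2.62 m/s²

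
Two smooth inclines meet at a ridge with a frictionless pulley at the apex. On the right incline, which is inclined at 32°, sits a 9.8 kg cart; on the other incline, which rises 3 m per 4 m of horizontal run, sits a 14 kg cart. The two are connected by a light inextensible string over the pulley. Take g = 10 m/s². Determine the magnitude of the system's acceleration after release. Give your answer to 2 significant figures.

Resolve each weight along its own incline: the 9.8 kg mass has component 9.8 × 10 × sin 32° = 51.932 N down its slope, and the 14 kg mass has 14 × 10 × sin 36.87° = 84.000 N down its slope.
The 14 kg side's 84.000 N exceeds the other side's 51.932 N, so that mass slides down and the 9.8 kg mass slides up. Taking that direction as positive, Newton's second law for the whole system gives 84.000 − 51.932 = (9.8 + 14) a, so a = 32.068 / 23.8 = 1.3474 m/s².

1.3 m/s²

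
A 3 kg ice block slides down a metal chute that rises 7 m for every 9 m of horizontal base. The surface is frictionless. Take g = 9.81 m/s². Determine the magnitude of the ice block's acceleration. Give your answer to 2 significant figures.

Resolving the weight along the incline: the component pulling the ice block down the slope is mg sin 37.87° = 3 × 9.81 × 0.6139 = 18.067 N, and the normal force is N = mg cos 37.87° = 3 × 9.81 × 0.7894 = 23.232 N.
With no friction the net force along the incline is 18.067 N, so a = g sin 37.87° = 18.067 / 3 = 6.0223 m/s².

6.0 m/s²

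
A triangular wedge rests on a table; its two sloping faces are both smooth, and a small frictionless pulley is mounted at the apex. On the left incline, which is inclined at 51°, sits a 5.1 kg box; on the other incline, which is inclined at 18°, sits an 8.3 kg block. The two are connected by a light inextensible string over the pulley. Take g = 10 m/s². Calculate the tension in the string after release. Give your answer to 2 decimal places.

Resolve each weight along its own incline: the 5.1 kg mass has component 5.1 × 10 × sin 51° = 39.634 N down its slope, and the 8.3 kg mass has 8.3 × 10 × sin 18° = 25.648 N down its slope.
The 5.1 kg side's 39.634 N exceeds the other side's 25.648 N, so that mass slides down and the 8.3 kg mass slides up. Taking that direction as positive, Newton's second law for the whole system gives 39.634 − 25.648 = (5.1 + 8.3) a, so a = 13.986 / 13.4 = 1.0437 m/s².
For the 8.3 kg mass (up-slope positive): T − 25.648 = 8.3 × 1.0437, so T = 34.311 N.

34.31 N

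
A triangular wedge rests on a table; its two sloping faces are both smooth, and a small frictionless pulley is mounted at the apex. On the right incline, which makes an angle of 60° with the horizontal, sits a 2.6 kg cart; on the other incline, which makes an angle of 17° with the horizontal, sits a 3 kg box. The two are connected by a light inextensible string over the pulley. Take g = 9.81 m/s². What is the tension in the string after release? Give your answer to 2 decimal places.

Resolve each weight along its own incline: the 2.6 kg mass has component 2.6 × 9.81 × sin 60° = 22.089 N down its slope, and the 3 kg mass has 3 × 9.81 × sin 17° = 8.604 N down its slope.
The 2.6 kg side's 22.089 N exceeds the other side's 8.604 N, so that mass slides down and the 3 kg mass slides up. Taking that direction as positive, Newton's second law for the whole system gives 22.089 − 8.604 = (2.6 + 3) a, so a = 13.485 / 5.6 = 2.4080 m/s².
For the 3 kg mass (up-slope positive): T − 8.604 = 3 × 2.4080, so T = 15.828 N.

15.83 N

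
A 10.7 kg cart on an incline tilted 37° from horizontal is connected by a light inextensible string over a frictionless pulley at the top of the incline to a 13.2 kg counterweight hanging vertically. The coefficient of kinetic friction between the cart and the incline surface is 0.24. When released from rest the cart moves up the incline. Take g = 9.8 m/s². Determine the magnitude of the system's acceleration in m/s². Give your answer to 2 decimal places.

For the cart on the incline: the weight component along the slope is m₁g sin 37° = 10.7 × 9.8 × 0.6018 = 63.105 N and the normal force is N = m₁g cos 37° = 83.745 N.
Kinetic friction opposes the cart's motion up the incline: f = μN = 0.24 × 83.745 = 20.099 N acting down the slope.
Newton's second law for the cart (up-slope positive): T − 63.105 − 20.099 = 10.7 a. For the hanging counterweight (downward positive): 13.2 × 9.8 − T = 13.2 a.
Adding the two equations eliminates T: 46.156 = 23.9 a, so a = 1.9312 m/s².

1.93 m/s²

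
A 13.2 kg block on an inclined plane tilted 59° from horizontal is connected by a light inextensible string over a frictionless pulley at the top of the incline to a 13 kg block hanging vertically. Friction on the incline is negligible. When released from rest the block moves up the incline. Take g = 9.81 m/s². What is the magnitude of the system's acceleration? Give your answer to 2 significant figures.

For the block on the incline: the weight component along the slope is m₁g sin 59° = 13.2 × 9.81 × 0.8572 = 111.001 N and the normal force is N = m₁g cos 59° = 66.693 N.
Newton's second law for the block (up-slope positive): T − 111.001 = 13.2 a. For the hanging block (downward positive): 13 × 9.81 − T = 13 a.
Adding the two equations eliminates T: 16.529 = 26.2 a, so a = 0.6309 m/s².

0.63 m/s²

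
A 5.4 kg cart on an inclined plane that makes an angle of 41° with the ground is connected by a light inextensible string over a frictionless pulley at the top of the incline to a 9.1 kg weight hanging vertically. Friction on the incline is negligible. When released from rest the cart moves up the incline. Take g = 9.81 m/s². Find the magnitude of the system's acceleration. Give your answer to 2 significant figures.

For the cart on the incline: the weight component along the slope is m₁g sin 41° = 5.4 × 9.81 × 0.6561 = 34.756 N and the normal force is N = m₁g cos 41° = 39.980 N.
Newton's second law for the cart (up-slope positive): T − 34.756 = 5.4 a. For the hanging weight (downward positive): 9.1 × 9.81 − T = 9.1 a.
Adding the two equations eliminates T: 54.515 = 14.5 a, so a = 3.7597 m/s².

3.8 m/s²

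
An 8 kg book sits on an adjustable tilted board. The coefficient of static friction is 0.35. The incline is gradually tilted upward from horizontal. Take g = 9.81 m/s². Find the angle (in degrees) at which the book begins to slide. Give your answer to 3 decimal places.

19.290°

At the threshold of sliding, static friction is at its maximum μ_s N and exactly balances the weight component along the incline: mg sin θ = μ_s mg cos θ.
Hence tan θ = μ_s = 0.35, so θ = arctan(0.35) = 19.2900°.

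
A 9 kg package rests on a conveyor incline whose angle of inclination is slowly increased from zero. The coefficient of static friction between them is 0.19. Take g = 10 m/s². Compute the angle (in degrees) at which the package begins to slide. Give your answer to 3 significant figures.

10.8°

At the threshold of sliding, static friction is at its maximum μ_s N and exactly balances the weight component along the incline: mg sin θ = μ_s mg cos θ.
Hence tan θ = μ_s = 0.19, so θ = arctan(0.19) = 10.7580°.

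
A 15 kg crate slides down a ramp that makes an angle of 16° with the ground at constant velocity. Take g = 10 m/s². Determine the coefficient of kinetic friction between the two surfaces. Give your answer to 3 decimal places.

At constant velocity the net force along the incline is zero: mg sin 16° = μ mg cos 16°.
So μ = tan 16° = 0.2756 / 0.9613 = 0.2867.

0.287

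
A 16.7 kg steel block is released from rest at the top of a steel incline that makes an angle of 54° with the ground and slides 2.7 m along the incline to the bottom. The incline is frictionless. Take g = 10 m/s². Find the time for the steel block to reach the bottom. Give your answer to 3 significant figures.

The weight component along the incline is mg sin 54° = 135.106 N and the normal force is N = mg cos 54° = 98.160 N.
With no friction, a = g sin 54° = 8.0902 m/s².
Starting from rest, L = ½at², so t = √(2L/a) = √(2 × 2.7 / 8.0902) = 0.8170 s.

0.817 s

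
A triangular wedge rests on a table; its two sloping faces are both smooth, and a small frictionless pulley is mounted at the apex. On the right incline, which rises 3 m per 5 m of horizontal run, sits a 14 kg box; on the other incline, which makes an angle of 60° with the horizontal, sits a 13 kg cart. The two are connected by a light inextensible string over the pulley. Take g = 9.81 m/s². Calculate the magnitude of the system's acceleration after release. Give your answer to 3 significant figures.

1.47 m/s²

Resolve each weight along its own incline: the 14 kg mass has component 14 × 9.81 × sin 30.96° = 70.661 N down its slope, and the 13 kg mass has 13 × 9.81 × sin 60° = 110.444 N down its slope.
The 13 kg side's 110.444 N exceeds the other side's 70.661 N, so that mass slides down and the 14 kg mass slides up. Taking that direction as positive, Newton's second law for the whole system gives 110.444 − 70.661 = (14 + 13) a, so a = 39.783 / 27 = 1.4734 m/s².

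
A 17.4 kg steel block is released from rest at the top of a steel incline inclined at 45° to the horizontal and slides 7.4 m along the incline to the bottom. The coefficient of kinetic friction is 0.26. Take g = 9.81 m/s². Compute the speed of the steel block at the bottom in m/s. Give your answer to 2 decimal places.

8.72 m/s

The weight component along the incline is mg sin 45° = 120.699 N and the normal force is N = mg cos 45° = 120.699 N.
Friction up the slope is f = μN = 0.26 × 120.699 = 31.382 N, so the net downslope force is 120.699 − 31.382 = 89.317 N and a = 89.317 / 17.4 = 5.1332 m/s².
Starting from rest over a distance of 7.4 m, v² = 2aL = 2 × 5.1332 × 7.4 = 75.9714, so v = 8.7162 m/s.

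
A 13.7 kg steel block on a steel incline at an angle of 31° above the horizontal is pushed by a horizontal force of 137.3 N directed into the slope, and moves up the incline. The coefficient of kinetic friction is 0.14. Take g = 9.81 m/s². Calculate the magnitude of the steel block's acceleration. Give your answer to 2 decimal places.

The horizontal push has components F cos 31° = 137.3 × 0.8572 = 117.694 N up the incline and F sin 31° = 137.3 × 0.5150 = 70.710 N pressing into the surface.
The normal force is therefore N = mg cos 31° + F sin 31° = 115.205 + 70.710 = 185.915 N, and kinetic friction down the slope is μN = 0.14 × 185.915 = 26.028 N.
Along the incline: F cos 31° − mg sin 31° − μN = ma, so 117.694 − 69.214 − 26.028 = 13.7 a, giving a = 1.6388 m/s².

1.64 m/s²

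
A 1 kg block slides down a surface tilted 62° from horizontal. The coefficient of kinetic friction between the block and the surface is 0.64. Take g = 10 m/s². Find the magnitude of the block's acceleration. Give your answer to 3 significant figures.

Resolving the weight along the incline: the component pulling the block down the slope is mg sin 62° = 1 × 10 × 0.8829 = 8.829 N, and the normal force is N = mg cos 62° = 1 × 10 × 0.4695 = 4.695 N.
Kinetic friction acts up the slope with magnitude f = μN = 0.64 × 4.695 = 3.005 N.
Net force along the incline is 8.829 − 3.005 = 5.824 N, so a = 5.824 / 1 = 5.8240 m/s².

5.82 m/s²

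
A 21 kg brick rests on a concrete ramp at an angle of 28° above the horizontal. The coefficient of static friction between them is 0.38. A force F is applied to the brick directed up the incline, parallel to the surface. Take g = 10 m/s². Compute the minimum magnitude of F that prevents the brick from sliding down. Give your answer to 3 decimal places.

28.130 N

The normal force is N = mg cos 28° = 185.419 N. With F at its minimum the brick is on the verge of sliding down, so static friction is at its maximum μ_s N = 0.38 × 185.419 = 70.459 N and acts up the slope.
Equilibrium along the incline: F + μ_s N = mg sin 28°, so F = 98.589 − 70.459 = 28.130 N.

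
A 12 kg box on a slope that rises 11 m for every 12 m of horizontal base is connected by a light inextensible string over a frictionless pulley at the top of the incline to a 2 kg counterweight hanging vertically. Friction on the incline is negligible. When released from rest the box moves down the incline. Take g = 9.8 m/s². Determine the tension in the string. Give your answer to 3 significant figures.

28.2 N

For the box on the incline: the weight component along the slope is m₁g sin 42.51° = 12 × 9.8 × 0.6757 = 79.462 N and the normal force is N = m₁g cos 42.51° = 86.689 N.
Newton's second law for the box (down-slope positive): 79.462 − T = 12 a. For the hanging counterweight (upward positive): T − 2 × 9.8 = 2 a.
Adding the two equations eliminates T: 59.862 = 14 a, so a = 4.2759 m/s².
Then from the hanging counterweight's equation, T = 2 × (9.8 + 4.2759) = 28.152 N.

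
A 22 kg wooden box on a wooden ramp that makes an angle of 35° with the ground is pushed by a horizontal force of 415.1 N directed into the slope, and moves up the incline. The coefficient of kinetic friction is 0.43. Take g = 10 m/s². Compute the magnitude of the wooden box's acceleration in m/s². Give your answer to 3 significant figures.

1.54 m/s²

The horizontal push has components F cos 35° = 415.1 × 0.8192 = 340.050 N up the incline and F sin 35° = 415.1 × 0.5736 = 238.101 N pressing into the surface.
The normal force is therefore N = mg cos 35° + F sin 35° = 180.224 + 238.101 = 418.325 N, and kinetic friction down the slope is μN = 0.43 × 418.325 = 179.880 N.
Along the incline: F cos 35° − mg sin 35° − μN = ma, so 340.050 − 126.192 − 179.880 = 22 a, giving a = 1.5445 m/s².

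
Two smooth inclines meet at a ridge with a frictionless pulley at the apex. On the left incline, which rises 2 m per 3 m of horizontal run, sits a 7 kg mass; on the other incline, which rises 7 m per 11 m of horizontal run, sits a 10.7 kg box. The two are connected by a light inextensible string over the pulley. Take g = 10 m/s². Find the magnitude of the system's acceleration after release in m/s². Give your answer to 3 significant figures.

Resolve each weight along its own incline: the 7 kg mass has component 7 × 10 × sin 33.69° = 38.829 N down its slope, and the 10.7 kg mass has 10.7 × 10 × sin 32.47° = 57.446 N down its slope.
The 10.7 kg side's 57.446 N exceeds the other side's 38.829 N, so that mass slides down and the 7 kg mass slides up. Taking that direction as positive, Newton's second law for the whole system gives 57.446 − 38.829 = (7 + 10.7) a, so a = 18.617 / 17.7 = 1.0518 m/s².

1.05 m/s²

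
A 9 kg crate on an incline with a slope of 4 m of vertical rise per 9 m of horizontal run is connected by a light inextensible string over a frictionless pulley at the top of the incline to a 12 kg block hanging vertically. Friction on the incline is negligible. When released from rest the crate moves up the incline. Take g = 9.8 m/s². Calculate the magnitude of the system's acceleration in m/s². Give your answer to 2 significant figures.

3.9 m/s²

For the crate on the incline: the weight component along the slope is m₁g sin 23.96° = 9 × 9.8 × 0.4061 = 35.818 N and the normal force is N = m₁g cos 23.96° = 80.598 N.
Newton's second law for the crate (up-slope positive): T − 35.818 = 9 a. For the hanging block (downward positive): 12 × 9.8 − T = 12 a.
Adding the two equations eliminates T: 81.782 = 21 a, so a = 3.8944 m/s².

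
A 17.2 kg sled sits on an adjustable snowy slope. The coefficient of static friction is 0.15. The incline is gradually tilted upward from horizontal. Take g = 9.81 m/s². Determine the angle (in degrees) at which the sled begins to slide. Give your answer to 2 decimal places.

8.53°

At the threshold of sliding, static friction is at its maximum μ_s N and exactly balances the weight component along the incline: mg sin θ = μ_s mg cos θ.
Hence tan θ = μ_s = 0.15, so θ = arctan(0.15) = 8.5308°.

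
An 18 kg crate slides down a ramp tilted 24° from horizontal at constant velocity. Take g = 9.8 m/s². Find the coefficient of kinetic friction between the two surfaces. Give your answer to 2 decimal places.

At constant velocity the net force along the incline is zero: mg sin 24° = μ mg cos 24°.
So μ = tan 24° = 0.4067 / 0.9135 = 0.4452.

0.45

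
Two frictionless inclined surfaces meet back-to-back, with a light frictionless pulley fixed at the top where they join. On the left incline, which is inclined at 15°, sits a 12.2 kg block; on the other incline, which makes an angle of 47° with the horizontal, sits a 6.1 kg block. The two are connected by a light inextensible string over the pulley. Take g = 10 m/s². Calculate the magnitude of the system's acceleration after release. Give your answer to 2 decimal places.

Resolve each weight along its own incline: the 12.2 kg mass has component 12.2 × 10 × sin 15° = 31.576 N down its slope, and the 6.1 kg mass has 6.1 × 10 × sin 47° = 44.613 N down its slope.
The 6.1 kg side's 44.613 N exceeds the other side's 31.576 N, so that mass slides down and the 12.2 kg mass slides up. Taking that direction as positive, Newton's second law for the whole system gives 44.613 − 31.576 = (12.2 + 6.1) a, so a = 13.037 / 18.3 = 0.7124 m/s².

0.71 m/s²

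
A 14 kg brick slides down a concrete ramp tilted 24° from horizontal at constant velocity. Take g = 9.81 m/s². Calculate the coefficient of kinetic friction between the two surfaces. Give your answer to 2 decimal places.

At constant velocity the net force along the incline is zero: mg sin 24° = μ mg cos 24°.
So μ = tan 24° = 0.4067 / 0.9135 = 0.4452.

0.45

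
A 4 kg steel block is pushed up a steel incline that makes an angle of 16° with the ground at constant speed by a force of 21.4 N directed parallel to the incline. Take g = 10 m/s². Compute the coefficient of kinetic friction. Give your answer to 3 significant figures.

At constant speed ΣF = 0 along the incline. The applied 21.4 N acts up the slope; the weight component mg sin 16° = 11.025 N and kinetic friction μN both act down the slope.
So 21.4 = 11.025 + μ × 38.450, giving μ = (21.4 − 11.025) / 38.450 = 0.2698.

0.270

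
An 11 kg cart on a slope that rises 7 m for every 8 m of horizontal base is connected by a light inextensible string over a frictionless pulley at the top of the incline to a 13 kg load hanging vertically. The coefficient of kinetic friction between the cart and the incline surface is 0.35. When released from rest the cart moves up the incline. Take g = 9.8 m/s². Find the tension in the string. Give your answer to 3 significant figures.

For the cart on the incline: the weight component along the slope is m₁g sin 41.19° = 11 × 9.8 × 0.6585 = 70.986 N and the normal force is N = m₁g cos 41.19° = 81.128 N.
Kinetic friction opposes the cart's motion up the incline: f = μN = 0.35 × 81.128 = 28.395 N acting down the slope.
Newton's second law for the cart (up-slope positive): T − 70.986 − 28.395 = 11 a. For the hanging load (downward positive): 13 × 9.8 − T = 13 a.
Adding the two equations eliminates T: 28.019 = 24 a, so a = 1.1675 m/s².
Then from the hanging load's equation, T = 13 × (9.8 − 1.1675) = 112.222 N.

112 N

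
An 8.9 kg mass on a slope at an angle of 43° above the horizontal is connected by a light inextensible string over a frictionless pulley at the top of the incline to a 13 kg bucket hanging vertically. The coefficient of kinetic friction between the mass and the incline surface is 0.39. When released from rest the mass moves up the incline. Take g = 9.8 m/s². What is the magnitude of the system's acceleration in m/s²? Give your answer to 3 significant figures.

1.97 m/s²

For the mass on the incline: the weight component along the slope is m₁g sin 43° = 8.9 × 9.8 × 0.6820 = 59.484 N and the normal force is N = m₁g cos 43° = 63.789 N.
Kinetic friction opposes the mass's motion up the incline: f = μN = 0.39 × 63.789 = 24.878 N acting down the slope.
Newton's second law for the mass (up-slope positive): T − 59.484 − 24.878 = 8.9 a. For the hanging bucket (downward positive): 13 × 9.8 − T = 13 a.
Adding the two equations eliminates T: 43.038 = 21.9 a, so a = 1.9652 m/s².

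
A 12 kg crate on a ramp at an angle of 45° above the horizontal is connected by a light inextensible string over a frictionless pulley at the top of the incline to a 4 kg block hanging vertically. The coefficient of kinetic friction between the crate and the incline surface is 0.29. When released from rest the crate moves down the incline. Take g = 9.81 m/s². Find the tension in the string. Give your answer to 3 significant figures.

44.2 N

For the crate on the incline: the weight component along the slope is m₁g sin 45° = 12 × 9.81 × 0.7071 = 83.240 N and the normal force is N = m₁g cos 45° = 83.241 N.
Kinetic friction opposes the crate's motion down the incline: f = μN = 0.29 × 83.241 = 24.140 N acting up the slope.
Newton's second law for the crate (down-slope positive): 83.240 − 24.140 − T = 12 a. For the hanging block (upward positive): T − 4 × 9.81 = 4 a.
Adding the two equations eliminates T: 19.860 = 16 a, so a = 1.2412 m/s².
Then from the hanging block's equation, T = 4 × (9.81 + 1.2412) = 44.205 N.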